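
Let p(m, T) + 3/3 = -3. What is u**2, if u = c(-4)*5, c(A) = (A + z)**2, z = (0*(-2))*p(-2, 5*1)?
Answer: 6400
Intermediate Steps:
p(m, T) = -4 (p(m, T) = -1 - 3 = -4)
z = 0 (z = (0*(-2))*(-4) = 0*(-4) = 0)
c(A) = A**2 (c(A) = (A + 0)**2 = A**2)
u = 80 (u = (-4)**2*5 = 16*5 = 80)
u**2 = 80**2 = 6400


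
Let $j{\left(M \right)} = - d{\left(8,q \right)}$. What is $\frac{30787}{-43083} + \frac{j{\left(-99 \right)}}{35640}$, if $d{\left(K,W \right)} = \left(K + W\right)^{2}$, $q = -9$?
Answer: $- \frac{121921307}{170608680} \approx -0.71463$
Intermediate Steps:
$j{\left(M \right)} = -1$ ($j{\left(M \right)} = - \left(8 - 9\right)^{2} = - \left(-1\right)^{2} = \left(-1\right) 1 = -1$)
$\frac{30787}{-43083} + \frac{j{\left(-99 \right)}}{35640} = \frac{30787}{-43083} - \frac{1}{35640} = 30787 \left(- \frac{1}{43083}\right) - \frac{1}{35640} = - \frac{30787}{43083} - \frac{1}{35640} = - \frac{121921307}{170608680}$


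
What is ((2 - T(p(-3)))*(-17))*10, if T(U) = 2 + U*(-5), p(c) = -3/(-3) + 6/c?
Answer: 850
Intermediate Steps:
p(c) = 1 + 6/c (p(c) = -3*(-1/3) + 6/c = 1 + 6/c)
T(U) = 2 - 5*U
((2 - T(p(-3)))*(-17))*10 = ((2 - (2 - 5*(6 - 3)/(-3)))*(-17))*10 = ((2 - (2 - (-5)*3/3))*(-17))*10 = ((2 - (2 - 5*(-1)))*(-17))*10 = ((2 - (2 + 5))*(-17))*10 = ((2 - 1*7)*(-17))*10 = ((2 - 7)*(-17))*10 = -5*(-17)*10 = 85*10 = 850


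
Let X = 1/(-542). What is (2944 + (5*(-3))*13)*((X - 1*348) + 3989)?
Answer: 5424934329/542 ≈ 1.0009e+7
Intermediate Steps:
X = -1/542 ≈ -0.0018450
(2944 + (5*(-3))*13)*((X - 1*348) + 3989) = (2944 + (5*(-3))*13)*((-1/542 - 1*348) + 3989) = (2944 - 15*13)*((-1/542 - 348) + 3989) = (2944 - 195)*(-188617/542 + 3989) = 2749*(1973421/542) = 5424934329/542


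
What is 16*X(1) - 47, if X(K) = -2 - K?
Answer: -95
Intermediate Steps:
16*X(1) - 47 = 16*(-2 - 1*1) - 47 = 16*(-2 - 1) - 47 = 16*(-3) - 47 = -48 - 47 = -95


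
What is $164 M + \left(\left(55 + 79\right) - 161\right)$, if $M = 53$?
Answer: $8665$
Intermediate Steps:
$164 M + \left(\left(55 + 79\right) - 161\right) = 164 \cdot 53 + \left(\left(55 + 79\right) - 161\right) = 8692 + \left(134 - 161\right) = 8692 - 27 = 8665$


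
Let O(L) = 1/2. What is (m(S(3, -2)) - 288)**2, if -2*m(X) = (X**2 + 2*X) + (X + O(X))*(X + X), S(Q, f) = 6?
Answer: 123201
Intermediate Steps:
O(L) = 1/2
m(X) = -X - X**2/2 - X*(1/2 + X) (m(X) = -((X**2 + 2*X) + (X + 1/2)*(X + X))/2 = -((X**2 + 2*X) + (1/2 + X)*(2*X))/2 = -((X**2 + 2*X) + 2*X*(1/2 + X))/2 = -(X**2 + 2*X + 2*X*(1/2 + X))/2 = -X - X**2/2 - X*(1/2 + X))
(m(S(3, -2)) - 288)**2 = (-3/2*6*(1 + 6) - 288)**2 = (-3/2*6*7 - 288)**2 = (-63 - 288)**2 = (-351)**2 = 123201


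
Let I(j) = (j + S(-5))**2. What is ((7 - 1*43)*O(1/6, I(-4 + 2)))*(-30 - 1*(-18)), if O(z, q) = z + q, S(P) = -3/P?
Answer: 22968/25 ≈ 918.72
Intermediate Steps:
I(j) = (3/5 + j)**2 (I(j) = (j - 3/(-5))**2 = (j - 3*(-1/5))**2 = (j + 3/5)**2 = (3/5 + j)**2)
O(z, q) = q + z
((7 - 1*43)*O(1/6, I(-4 + 2)))*(-30 - 1*(-18)) = ((7 - 1*43)*((3 + 5*(-4 + 2))**2/25 + 1/6))*(-30 - 1*(-18)) = ((7 - 43)*((3 + 5*(-2))**2/25 + 1*(1/6)))*(-30 + 18) = -36*((3 - 10)**2/25 + 1/6)*(-12) = -36*((1/25)*(-7)**2 + 1/6)*(-12) = -36*((1/25)*49 + 1/6)*(-12) = -36*(49/25 + 1/6)*(-12) = -36*319/150*(-12) = -1914/25*(-12) = 22968/25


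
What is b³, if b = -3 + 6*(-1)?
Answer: -729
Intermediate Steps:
b = -9 (b = -3 - 6 = -9)
b³ = (-9)³ = -729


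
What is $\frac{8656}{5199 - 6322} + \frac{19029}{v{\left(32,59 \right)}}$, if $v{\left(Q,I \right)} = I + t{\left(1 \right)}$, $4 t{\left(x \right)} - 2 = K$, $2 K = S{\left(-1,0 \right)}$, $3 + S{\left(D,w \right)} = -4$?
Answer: $\frac{166896872}{526687} \approx 316.88$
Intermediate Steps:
$S{\left(D,w \right)} = -7$ ($S{\left(D,w \right)} = -3 - 4 = -7$)
$K = - \frac{7}{2}$ ($K = \frac{1}{2} \left(-7\right) = - \frac{7}{2} \approx -3.5$)
$t{\left(x \right)} = - \frac{3}{8}$ ($t{\left(x \right)} = \frac{1}{2} + \frac{1}{4} \left(- \frac{7}{2}\right) = \frac{1}{2} - \frac{7}{8} = - \frac{3}{8}$)
$v{\left(Q,I \right)} = - \frac{3}{8} + I$ ($v{\left(Q,I \right)} = I - \frac{3}{8} = - \frac{3}{8} + I$)
$\frac{8656}{5199 - 6322} + \frac{19029}{v{\left(32,59 \right)}} = \frac{8656}{5199 - 6322} + \frac{19029}{- \frac{3}{8} + 59} = \frac{8656}{5199 - 6322} + \frac{19029}{\frac{469}{8}} = \frac{8656}{-1123} + 19029 \cdot \frac{8}{469} = 8656 \left(- \frac{1}{1123}\right) + \frac{152232}{469} = - \frac{8656}{1123} + \frac{152232}{469} = \frac{166896872}{526687}$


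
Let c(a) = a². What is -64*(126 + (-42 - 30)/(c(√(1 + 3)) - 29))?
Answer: -206208/25 ≈ -8248.3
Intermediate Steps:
-64*(126 + (-42 - 30)/(c(√(1 + 3)) - 29)) = -64*(126 + (-42 - 30)/((√(1 + 3))² - 29)) = -64*(126 - 72/((√4)² - 29)) = -64*(126 - 72/(2² - 29)) = -64*(126 - 72/(4 - 29)) = -64*(126 - 72/(-25)) = -64*(126 - 72*(-1/25)) = -64*(126 + 72/25) = -64*3222/25 = -206208/25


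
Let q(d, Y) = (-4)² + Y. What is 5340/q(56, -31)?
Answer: -356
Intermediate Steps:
q(d, Y) = 16 + Y
5340/q(56, -31) = 5340/(16 - 31) = 5340/(-15) = 5340*(-1/15) = -356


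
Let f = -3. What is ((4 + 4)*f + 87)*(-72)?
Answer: -4536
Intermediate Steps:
((4 + 4)*f + 87)*(-72) = ((4 + 4)*(-3) + 87)*(-72) = (8*(-3) + 87)*(-72) = (-24 + 87)*(-72) = 63*(-72) = -4536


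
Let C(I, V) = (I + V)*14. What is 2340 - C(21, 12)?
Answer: 1878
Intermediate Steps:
C(I, V) = 14*I + 14*V
2340 - C(21, 12) = 2340 - (14*21 + 14*12) = 2340 - (294 + 168) = 2340 - 1*462 = 2340 - 462 = 1878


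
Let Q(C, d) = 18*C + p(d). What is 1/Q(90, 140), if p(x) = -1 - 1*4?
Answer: 1/1615 ≈ 0.00061920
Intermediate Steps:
p(x) = -5 (p(x) = -1 - 4 = -5)
Q(C, d) = -5 + 18*C (Q(C, d) = 18*C - 5 = -5 + 18*C)
1/Q(90, 140) = 1/(-5 + 18*90) = 1/(-5 + 1620) = 1/1615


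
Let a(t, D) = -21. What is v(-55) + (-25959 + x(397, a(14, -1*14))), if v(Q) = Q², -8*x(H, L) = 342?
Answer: -91907/4 ≈ -22977.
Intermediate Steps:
x(H, L) = -171/4 (x(H, L) = -⅛*342 = -171/4)
v(-55) + (-25959 + x(397, a(14, -1*14))) = (-55)² + (-25959 - 171/4) = 3025 - 104007/4 = -91907/4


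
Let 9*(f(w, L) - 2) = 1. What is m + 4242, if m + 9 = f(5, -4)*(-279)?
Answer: 3644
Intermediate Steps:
f(w, L) = 19/9 (f(w, L) = 2 + (1/9)*1 = 2 + 1/9 = 19/9)
m = -598 (m = -9 + (19/9)*(-279) = -9 - 589 = -598)
m + 4242 = -598 + 4242 = 3644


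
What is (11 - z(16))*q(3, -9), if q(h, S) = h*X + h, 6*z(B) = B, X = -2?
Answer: -25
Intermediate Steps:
z(B) = B/6
q(h, S) = -h (q(h, S) = h*(-2) + h = -2*h + h = -h)
(11 - z(16))*q(3, -9) = (11 - 16/6)*(-1*3) = (11 - 1*8/3)*(-3) = (11 - 8/3)*(-3) = (25/3)*(-3) = -25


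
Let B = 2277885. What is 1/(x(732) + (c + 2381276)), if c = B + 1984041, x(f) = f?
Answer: 1/6643934 ≈ 1.5051e-7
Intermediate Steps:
c = 4261926 (c = 2277885 + 1984041 = 4261926)
1/(x(732) + (c + 2381276)) = 1/(732 + (4261926 + 2381276)) = 1/(732 + 6643202) = 1/6643934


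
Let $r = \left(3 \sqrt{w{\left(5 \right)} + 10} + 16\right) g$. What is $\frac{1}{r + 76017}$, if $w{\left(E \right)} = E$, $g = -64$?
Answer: $\frac{74993}{5623397089} + \frac{192 \sqrt{15}}{5623397089} \approx 1.3468 \cdot 10^{-5}$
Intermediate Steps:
$r = -1024 - 192 \sqrt{15}$ ($r = \left(3 \sqrt{5 + 10} + 16\right) \left(-64\right) = \left(3 \sqrt{15} + 16\right) \left(-64\right) = \left(16 + 3 \sqrt{15}\right) \left(-64\right) = -1024 - 192 \sqrt{15} \approx -1767.6$)
$\frac{1}{r + 76017} = \frac{1}{\left(-1024 - 192 \sqrt{15}\right) + 76017} = \frac{1}{74993 - 192 \sqrt{15}}$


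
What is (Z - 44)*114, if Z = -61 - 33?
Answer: -15732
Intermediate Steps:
Z = -94
(Z - 44)*114 = (-94 - 44)*114 = -138*114 = -15732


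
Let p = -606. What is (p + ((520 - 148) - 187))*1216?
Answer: -511936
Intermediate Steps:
(p + ((520 - 148) - 187))*1216 = (-606 + ((520 - 148) - 187))*1216 = (-606 + (372 - 187))*1216 = (-606 + 185)*1216 = -421*1216 = -511936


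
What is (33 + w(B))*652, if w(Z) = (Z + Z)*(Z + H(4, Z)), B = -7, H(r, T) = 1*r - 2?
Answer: 67156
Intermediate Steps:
H(r, T) = -2 + r (H(r, T) = r - 2 = -2 + r)
w(Z) = 2*Z*(2 + Z) (w(Z) = (Z + Z)*(Z + (-2 + 4)) = (2*Z)*(Z + 2) = (2*Z)*(2 + Z) = 2*Z*(2 + Z))
(33 + w(B))*652 = (33 + 2*(-7)*(2 - 7))*652 = (33 + 2*(-7)*(-5))*652 = (33 + 70)*652 = 103*652 = 67156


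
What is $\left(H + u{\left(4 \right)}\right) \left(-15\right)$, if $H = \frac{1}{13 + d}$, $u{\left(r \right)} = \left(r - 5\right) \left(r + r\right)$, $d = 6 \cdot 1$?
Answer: $\frac{2265}{19} \approx 119.21$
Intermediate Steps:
$d = 6$
$u{\left(r \right)} = 2 r \left(-5 + r\right)$ ($u{\left(r \right)} = \left(-5 + r\right) 2 r = 2 r \left(-5 + r\right)$)
$H = \frac{1}{19}$ ($H = \frac{1}{13 + 6} = \frac{1}{19} \approx 0.052632$)
$\left(H + u{\left(4 \right)}\right) \left(-15\right) = \left(\frac{1}{19} + 2 \cdot 4 \left(-5 + 4\right)\right) \left(-15\right) = \left(\frac{1}{19} + 2 \cdot 4 \left(-1\right)\right) \left(-15\right) = \left(\frac{1}{19} - 8\right) \left(-15\right) = \left(- \frac{151}{19}\right) \left(-15\right) = \frac{2265}{19}$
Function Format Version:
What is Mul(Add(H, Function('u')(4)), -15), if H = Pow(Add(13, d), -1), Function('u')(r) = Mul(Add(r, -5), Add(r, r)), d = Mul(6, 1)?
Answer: Rational(2265, 19) ≈ 119.21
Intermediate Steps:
d = 6
Function('u')(r) = Mul(2, r, Add(-5, r)) (Function('u')(r) = Mul(Add(-5, r), Mul(2, r)) = Mul(2, r, Add(-5, r)))
H = Rational(1, 19) (H = Pow(Add(13, 6), -1) = Pow(19, -1) = Rational(1, 19) ≈ 0.052632)
Mul(Add(H, Function('u')(4)), -15) = Mul(Add(Rational(1, 19), Mul(2, 4, Add(-5, 4))), -15) = Mul(Add(Rational(1, 19), Mul(2, 4, -1)), -15) = Mul(Add(Rational(1, 19), -8), -15) = Mul(Rational(-151, 19), -15) = Rational(2265, 19)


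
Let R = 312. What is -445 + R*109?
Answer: 33563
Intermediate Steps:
-445 + R*109 = -445 + 312*109 = -445 + 34008 = 33563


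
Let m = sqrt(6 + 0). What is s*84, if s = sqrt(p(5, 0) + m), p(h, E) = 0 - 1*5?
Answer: 84*sqrt(-5 + sqrt(6)) ≈ 134.15*I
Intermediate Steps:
p(h, E) = -5 (p(h, E) = 0 - 5 = -5)
m = sqrt(6) ≈ 2.4495
s = sqrt(-5 + sqrt(6)) ≈ 1.597*I
s*84 = sqrt(-5 + sqrt(6))*84 = 84*sqrt(-5 + sqrt(6))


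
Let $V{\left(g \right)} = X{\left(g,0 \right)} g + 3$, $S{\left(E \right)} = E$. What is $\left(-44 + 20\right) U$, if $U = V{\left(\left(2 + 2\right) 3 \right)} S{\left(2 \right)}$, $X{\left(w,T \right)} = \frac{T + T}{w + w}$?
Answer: $-144$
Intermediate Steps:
$X{\left(w,T \right)} = \frac{T}{w}$ ($X{\left(w,T \right)} = \frac{2 T}{2 w} = 2 T \frac{1}{2 w} = \frac{T}{w}$)
$V{\left(g \right)} = 3$ ($V{\left(g \right)} = \frac{0}{g} g + 3 = 0 g + 3 = 0 + 3 = 3$)
$U = 6$ ($U = 3 \cdot 2 = 6$)
$\left(-44 + 20\right) U = \left(-44 + 20\right) 6 = \left(-24\right) 6 = -144$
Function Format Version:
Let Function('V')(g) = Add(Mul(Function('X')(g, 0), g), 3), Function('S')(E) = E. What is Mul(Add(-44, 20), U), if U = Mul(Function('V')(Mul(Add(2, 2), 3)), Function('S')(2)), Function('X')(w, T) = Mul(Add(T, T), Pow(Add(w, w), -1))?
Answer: -144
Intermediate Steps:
Function('X')(w, T) = Mul(T, Pow(w, -1)) (Function('X')(w, T) = Mul(Mul(2, T), Pow(Mul(2, w), -1)) = Mul(Mul(2, T), Mul(Rational(1, 2), Pow(w, -1))) = Mul(T, Pow(w, -1)))
Function('V')(g) = 3 (Function('V')(g) = Add(Mul(Mul(0, Pow(g, -1)), g), 3) = Add(Mul(0, g), 3) = Add(0, 3) = 3)
U = 6 (U = Mul(3, 2) = 6)
Mul(Add(-44, 20), U) = Mul(Add(-44, 20), 6) = Mul(-24, 6) = -144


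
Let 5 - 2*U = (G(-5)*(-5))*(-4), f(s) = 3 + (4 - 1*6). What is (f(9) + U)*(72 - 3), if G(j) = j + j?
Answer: 14283/2 ≈ 7141.5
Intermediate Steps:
G(j) = 2*j
f(s) = 1 (f(s) = 3 + (4 - 6) = 3 - 2 = 1)
U = 205/2 (U = 5/2 - (2*(-5))*(-5)*(-4)/2 = 5/2 - (-10*(-5))*(-4)/2 = 5/2 - 25*(-4) = 5/2 - ½*(-200) = 5/2 + 100 = 205/2 ≈ 102.50)
(f(9) + U)*(72 - 3) = (1 + 205/2)*(72 - 3) = (207/2)*69 = 14283/2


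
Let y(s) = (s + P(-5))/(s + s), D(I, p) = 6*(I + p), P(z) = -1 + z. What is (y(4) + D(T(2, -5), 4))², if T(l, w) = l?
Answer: 20449/16 ≈ 1278.1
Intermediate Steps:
D(I, p) = 6*I + 6*p
y(s) = (-6 + s)/(2*s) (y(s) = (s + (-1 - 5))/(s + s) = (s - 6)/((2*s)) = (-6 + s)*(1/(2*s)) = (-6 + s)/(2*s))
(y(4) + D(T(2, -5), 4))² = ((½)*(-6 + 4)/4 + (6*2 + 6*4))² = ((½)*(¼)*(-2) + (12 + 24))² = (-¼ + 36)² = (143/4)² = 20449/16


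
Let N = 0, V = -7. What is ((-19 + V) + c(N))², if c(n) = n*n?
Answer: 676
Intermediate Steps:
c(n) = n²
((-19 + V) + c(N))² = ((-19 - 7) + 0²)² = (-26 + 0)² = (-26)² = 676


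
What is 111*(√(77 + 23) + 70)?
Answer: 8880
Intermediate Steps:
111*(√(77 + 23) + 70) = 111*(√100 + 70) = 111*(10 + 70) = 111*80 = 8880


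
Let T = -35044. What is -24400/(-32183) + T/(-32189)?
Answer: 1913232652/1035938587 ≈ 1.8469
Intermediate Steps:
-24400/(-32183) + T/(-32189) = -24400/(-32183) - 35044/(-32189) = -24400*(-1/32183) - 35044*(-1/32189) = 24400/32183 + 35044/32189 = 1913232652/1035938587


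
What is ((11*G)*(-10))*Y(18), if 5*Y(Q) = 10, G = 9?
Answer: -1980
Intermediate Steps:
Y(Q) = 2 (Y(Q) = (1/5)*10 = 2)
((11*G)*(-10))*Y(18) = ((11*9)*(-10))*2 = (99*(-10))*2 = -990*2 = -1980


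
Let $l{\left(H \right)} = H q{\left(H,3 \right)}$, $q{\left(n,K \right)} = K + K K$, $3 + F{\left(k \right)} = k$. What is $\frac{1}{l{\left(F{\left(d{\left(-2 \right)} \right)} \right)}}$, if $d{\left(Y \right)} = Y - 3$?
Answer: $- \frac{1}{96} \approx -0.010417$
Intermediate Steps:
$d{\left(Y \right)} = -3 + Y$ ($d{\left(Y \right)} = Y - 3 = -3 + Y$)
$F{\left(k \right)} = -3 + k$
$q{\left(n,K \right)} = K + K^{2}$
$l{\left(H \right)} = 12 H$ ($l{\left(H \right)} = H 3 \left(1 + 3\right) = H 3 \cdot 4 = H 12 = 12 H$)
$\frac{1}{l{\left(F{\left(d{\left(-2 \right)} \right)} \right)}} = \frac{1}{12 \left(-3 - 5\right)} = \frac{1}{12 \left(-8\right)} = \frac{1}{-96} = - \frac{1}{96}$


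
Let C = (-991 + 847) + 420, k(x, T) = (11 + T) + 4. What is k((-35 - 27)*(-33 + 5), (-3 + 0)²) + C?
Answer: 300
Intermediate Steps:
k(x, T) = 15 + T
C = 276 (C = -144 + 420 = 276)
k((-35 - 27)*(-33 + 5), (-3 + 0)²) + C = (15 + (-3 + 0)²) + 276 = (15 + (-3)²) + 276 = (15 + 9) + 276 = 24 + 276 = 300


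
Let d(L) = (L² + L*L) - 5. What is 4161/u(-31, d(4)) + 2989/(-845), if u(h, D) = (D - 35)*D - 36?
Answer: -1423091/70980 ≈ -20.049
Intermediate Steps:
d(L) = -5 + 2*L² (d(L) = (L² + L²) - 5 = 2*L² - 5 = -5 + 2*L²)
u(h, D) = -36 + D*(-35 + D) (u(h, D) = (-35 + D)*D - 36 = D*(-35 + D) - 36 = -36 + D*(-35 + D))
4161/u(-31, d(4)) + 2989/(-845) = 4161/(-36 + (-5 + 2*4²)² - 35*(-5 + 2*4²)) + 2989/(-845) = 4161/(-36 + (-5 + 2*16)² - 35*(-5 + 2*16)) + 2989*(-1/845) = 4161/(-36 + (-5 + 32)² - 35*(-5 + 32)) - 2989/845 = 4161/(-36 + 27² - 35*27) - 2989/845 = 4161/(-36 + 729 - 945) - 2989/845 = 4161/(-252) - 2989/845 = 4161*(-1/252) - 2989/845 = -1387/84 - 2989/845 = -1423091/70980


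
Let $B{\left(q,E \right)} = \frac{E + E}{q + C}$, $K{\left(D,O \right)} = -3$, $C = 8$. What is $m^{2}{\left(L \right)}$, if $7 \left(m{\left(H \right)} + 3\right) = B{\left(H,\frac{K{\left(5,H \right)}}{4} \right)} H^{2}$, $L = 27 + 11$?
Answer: $\frac{2452356}{25921} \approx 94.609$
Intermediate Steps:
$L = 38$
$B{\left(q,E \right)} = \frac{2 E}{8 + q}$ ($B{\left(q,E \right)} = \frac{E + E}{q + 8} = \frac{2 E}{8 + q}$)
$m{\left(H \right)} = -3 - \frac{3 H^{2}}{14 \left(8 + H\right)}$ ($m{\left(H \right)} = -3 + \frac{\frac{2 \left(- \frac{3}{4}\right)}{8 + H} H^{2}}{7} = -3 + \frac{\frac{2 \left(\left(-3\right) \frac{1}{4}\right)}{8 + H} H^{2}}{7} = -3 + \frac{2 \left(- \frac{3}{4}\right) \frac{1}{8 + H} H^{2}}{7} = -3 + \frac{- \frac{3}{2 \left(8 + H\right)} H^{2}}{7} = -3 + \frac{\left(- \frac{3}{2}\right) H^{2} \frac{1}{8 + H}}{7} = -3 - \frac{3 H^{2}}{14 \left(8 + H\right)}$)
$m^{2}{\left(L \right)} = \left(\frac{3 \left(-112 - 38^{2} - 532\right)}{14 \left(8 + 38\right)}\right)^{2} = \left(\frac{3 \left(-112 - 1444 - 532\right)}{14 \cdot 46}\right)^{2} = \left(\frac{3}{14} \cdot \frac{1}{46} \left(-112 - 1444 - 532\right)\right)^{2} = \left(\frac{3}{14} \cdot \frac{1}{46} \left(-2088\right)\right)^{2} = \left(- \frac{1566}{161}\right)^{2} = \frac{2452356}{25921}$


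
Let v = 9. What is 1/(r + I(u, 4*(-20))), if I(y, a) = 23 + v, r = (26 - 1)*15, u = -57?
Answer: 1/407 ≈ 0.0024570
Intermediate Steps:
r = 375 (r = 25*15 = 375)
I(y, a) = 32 (I(y, a) = 23 + 9 = 32)
1/(r + I(u, 4*(-20))) = 1/(375 + 32) = 1/407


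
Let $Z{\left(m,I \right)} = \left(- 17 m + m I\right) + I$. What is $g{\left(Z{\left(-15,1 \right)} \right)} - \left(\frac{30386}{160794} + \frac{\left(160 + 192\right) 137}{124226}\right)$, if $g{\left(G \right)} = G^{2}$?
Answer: $\frac{290036141330468}{4993698861} \approx 58080.0$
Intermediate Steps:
$Z{\left(m,I \right)} = I - 17 m + I m$ ($Z{\left(m,I \right)} = \left(- 17 m + I m\right) + I = I - 17 m + I m$)
$g{\left(Z{\left(-15,1 \right)} \right)} - \left(\frac{30386}{160794} + \frac{\left(160 + 192\right) 137}{124226}\right) = \left(1 - -255 + 1 \left(-15\right)\right)^{2} - \left(\frac{30386}{160794} + \frac{\left(160 + 192\right) 137}{124226}\right) = \left(1 + 255 - 15\right)^{2} - \left(30386 \cdot \frac{1}{160794} + 352 \cdot 137 \cdot \frac{1}{124226}\right) = 241^{2} - \left(\frac{15193}{80397} + 48224 \cdot \frac{1}{124226}\right) = 58081 - \left(\frac{15193}{80397} + \frac{24112}{62113}\right) = 58081 - \frac{2882215273}{4993698861} = \frac{290036141330468}{4993698861}$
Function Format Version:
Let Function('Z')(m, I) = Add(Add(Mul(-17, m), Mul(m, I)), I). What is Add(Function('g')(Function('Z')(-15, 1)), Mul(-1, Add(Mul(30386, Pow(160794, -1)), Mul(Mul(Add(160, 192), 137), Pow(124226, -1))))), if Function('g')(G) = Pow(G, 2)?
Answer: Rational(290036141330468, 4993698861) ≈ 58080.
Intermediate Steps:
Function('Z')(m, I) = Add(I, Mul(-17, m), Mul(I, m)) (Function('Z')(m, I) = Add(Add(Mul(-17, m), Mul(I, m)), I) = Add(I, Mul(-17, m), Mul(I, m)))
Add(Function('g')(Function('Z')(-15, 1)), Mul(-1, Add(Mul(30386, Pow(160794, -1)), Mul(Mul(Add(160, 192), 137), Pow(124226, -1))))) = Add(Pow(Add(1, Mul(-17, -15), Mul(1, -15)), 2), Mul(-1, Add(Mul(30386, Pow(160794, -1)), Mul(Mul(Add(160, 192), 137), Pow(124226, -1))))) = Add(Pow(Add(1, 255, -15), 2), Mul(-1, Add(Mul(30386, Rational(1, 160794)), Mul(Mul(352, 137), Rational(1, 124226))))) = Add(Pow(241, 2), Mul(-1, Add(Rational(15193, 80397), Mul(48224, Rational(1, 124226))))) = Add(58081, Mul(-1, Add(Rational(15193, 80397), Rational(24112, 62113)))) = Add(58081, Mul(-1, Rational(2882215273, 4993698861))) = Add(58081, Rational(-2882215273, 4993698861)) = Rational(290036141330468, 4993698861)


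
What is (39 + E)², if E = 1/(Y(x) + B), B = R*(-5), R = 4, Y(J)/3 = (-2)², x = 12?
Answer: 96721/64 ≈ 1511.3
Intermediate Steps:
Y(J) = 12 (Y(J) = 3*(-2)² = 3*4 = 12)
B = -20 (B = 4*(-5) = -20)
E = -⅛ (E = 1/(12 - 20) = 1/(-8) = -⅛ ≈ -0.12500)
(39 + E)² = (39 - ⅛)² = (311/8)² = 96721/64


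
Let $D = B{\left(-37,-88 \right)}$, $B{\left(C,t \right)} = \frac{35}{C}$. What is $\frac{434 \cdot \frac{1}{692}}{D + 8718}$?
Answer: $\frac{8029}{111595726} \approx 7.1947 \cdot 10^{-5}$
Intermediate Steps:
$D = - \frac{35}{37}$ ($D = \frac{35}{-37} = 35 \left(- \frac{1}{37}\right) = - \frac{35}{37} \approx -0.94595$)
$\frac{434 \cdot \frac{1}{692}}{D + 8718} = \frac{434 \cdot \frac{1}{692}}{- \frac{35}{37} + 8718} = \frac{434 \cdot \frac{1}{692}}{\frac{322531}{37}} = \frac{37}{322531} \cdot \frac{217}{346} = \frac{8029}{111595726}$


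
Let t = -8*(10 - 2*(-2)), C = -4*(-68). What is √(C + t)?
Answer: 4*√10 ≈ 12.649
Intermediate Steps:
C = 272
t = -112 (t = -8*(10 + 4) = -8*14 = -112)
√(C + t) = √(272 - 112) = √160 = 4*√10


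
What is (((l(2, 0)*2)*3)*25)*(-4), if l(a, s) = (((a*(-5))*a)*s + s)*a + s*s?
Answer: 0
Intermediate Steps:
l(a, s) = s**2 + a*(s - 5*s*a**2) (l(a, s) = (((-5*a)*a)*s + s)*a + s**2 = ((-5*a**2)*s + s)*a + s**2 = (-5*s*a**2 + s)*a + s**2 = (s - 5*s*a**2)*a + s**2 = a*(s - 5*s*a**2) + s**2 = s**2 + a*(s - 5*s*a**2))
(((l(2, 0)*2)*3)*25)*(-4) = ((((0*(2 + 0 - 5*2**3))*2)*3)*25)*(-4) = ((((0*(2 + 0 - 5*8))*2)*3)*25)*(-4) = ((((0*(2 + 0 - 40))*2)*3)*25)*(-4) = ((((0*(-38))*2)*3)*25)*(-4) = (((0*2)*3)*25)*(-4) = ((0*3)*25)*(-4) = (0*25)*(-4) = 0*(-4) = 0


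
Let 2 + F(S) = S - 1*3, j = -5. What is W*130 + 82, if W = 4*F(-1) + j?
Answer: -3688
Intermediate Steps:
F(S) = -5 + S (F(S) = -2 + (S - 1*3) = -2 + (S - 3) = -2 + (-3 + S) = -5 + S)
W = -29 (W = 4*(-5 - 1) - 5 = 4*(-6) - 5 = -24 - 5 = -29)
W*130 + 82 = -29*130 + 82 = -3770 + 82 = -3688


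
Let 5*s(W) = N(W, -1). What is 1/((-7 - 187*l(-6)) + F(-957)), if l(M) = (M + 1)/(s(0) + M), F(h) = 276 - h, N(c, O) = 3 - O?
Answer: 26/27201 ≈ 0.00095585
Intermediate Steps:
s(W) = ⅘ (s(W) = (3 - 1*(-1))/5 = (3 + 1)/5 = (⅕)*4 = ⅘)
l(M) = (1 + M)/(⅘ + M) (l(M) = (M + 1)/(⅘ + M) = (1 + M)/(⅘ + M))
1/((-7 - 187*l(-6)) + F(-957)) = 1/((-7 - 935*(1 - 6)/(4 + 5*(-6))) + (276 - 1*(-957))) = 1/((-7 - 935*(-5)/(4 - 30)) + (276 + 957)) = 1/((-7 - 935*(-5)/(-26)) + 1233) = 1/((-7 - 935*(-1)*(-5)/26) + 1233) = 1/((-7 - 187*25/26) + 1233) = 1/((-7 - 4675/26) + 1233) = 1/(-4857/26 + 1233) = 1/(27201/26) = 26/27201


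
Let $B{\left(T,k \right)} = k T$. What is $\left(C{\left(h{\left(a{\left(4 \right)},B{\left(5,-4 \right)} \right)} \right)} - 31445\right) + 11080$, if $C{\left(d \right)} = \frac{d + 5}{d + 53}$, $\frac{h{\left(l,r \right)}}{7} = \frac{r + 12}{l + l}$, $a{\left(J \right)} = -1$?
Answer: $- \frac{549844}{27} \approx -20365.0$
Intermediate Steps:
$B{\left(T,k \right)} = T k$
$h{\left(l,r \right)} = \frac{7 \left(12 + r\right)}{2 l}$ ($h{\left(l,r \right)} = 7 \frac{r + 12}{l + l} = 7 \frac{12 + r}{2 l} = \frac{7 \left(12 + r\right)}{2 l}$)
$C{\left(d \right)} = \frac{5 + d}{53 + d}$
$\left(C{\left(h{\left(a{\left(4 \right)},B{\left(5,-4 \right)} \right)} \right)} - 31445\right) + 11080 = \left(\frac{5 + \frac{7 \left(12 + 5 \left(-4\right)\right)}{2 \left(-1\right)}}{53 + \frac{7 \left(12 + 5 \left(-4\right)\right)}{2 \left(-1\right)}} - 31445\right) + 11080 = \left(\frac{5 + \frac{7}{2} \left(-1\right) \left(12 - 20\right)}{53 + \frac{7}{2} \left(-1\right) \left(12 - 20\right)} - 31445\right) + 11080 = \left(\frac{5 + \frac{7}{2} \left(-1\right) \left(-8\right)}{53 + \frac{7}{2} \left(-1\right) \left(-8\right)} - 31445\right) + 11080 = \left(\frac{5 + 28}{53 + 28} - 31445\right) + 11080 = \left(\frac{1}{81} \cdot 33 - 31445\right) + 11080 = \left(\frac{11}{27} - 31445\right) + 11080 = - \frac{849004}{27} + 11080 = - \frac{549844}{27}$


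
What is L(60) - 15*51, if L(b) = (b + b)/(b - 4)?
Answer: -5340/7 ≈ -762.86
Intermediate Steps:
L(b) = 2*b/(-4 + b) (L(b) = (2*b)/(-4 + b) = 2*b/(-4 + b))
L(60) - 15*51 = 2*60/(-4 + 60) - 15*51 = 2*60/56 - 765 = 2*60*(1/56) - 765 = 15/7 - 765 = -5340/7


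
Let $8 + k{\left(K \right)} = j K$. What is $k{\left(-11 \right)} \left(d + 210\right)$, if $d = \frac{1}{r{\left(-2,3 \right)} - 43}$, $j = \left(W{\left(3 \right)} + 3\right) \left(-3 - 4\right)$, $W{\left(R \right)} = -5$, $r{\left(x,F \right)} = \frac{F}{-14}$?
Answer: $- \frac{20579832}{605} \approx -34016.0$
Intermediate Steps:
$r{\left(x,F \right)} = - \frac{F}{14}$ ($r{\left(x,F \right)} = F \left(- \frac{1}{14}\right) = - \frac{F}{14}$)
$j = 14$ ($j = \left(-5 + 3\right) \left(-3 - 4\right) = \left(-2\right) \left(-7\right) = 14$)
$d = - \frac{14}{605}$ ($d = \frac{1}{\left(- \frac{1}{14}\right) 3 - 43} = \frac{1}{- \frac{3}{14} - 43} = \frac{1}{- \frac{605}{14}} = - \frac{14}{605} \approx -0.02314$)
$k{\left(K \right)} = -8 + 14 K$
$k{\left(-11 \right)} \left(d + 210\right) = \left(-8 + 14 \left(-11\right)\right) \left(- \frac{14}{605} + 210\right) = \left(-8 - 154\right) \frac{127036}{605} = \left(-162\right) \frac{127036}{605} = - \frac{20579832}{605}$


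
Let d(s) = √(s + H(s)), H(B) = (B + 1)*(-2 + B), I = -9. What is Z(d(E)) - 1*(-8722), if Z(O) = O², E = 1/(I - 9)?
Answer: 2825281/324 ≈ 8720.0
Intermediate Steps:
H(B) = (1 + B)*(-2 + B)
E = -1/18 (E = 1/(-9 - 9) = 1/(-18) = -1/18 ≈ -0.055556)
d(s) = √(-2 + s²) (d(s) = √(s + (-2 + s² - s)) = √(-2 + s²))
Z(d(E)) - 1*(-8722) = (√(-2 + (-1/18)²))² - 1*(-8722) = (√(-2 + 1/324))² + 8722 = (√(-647/324))² + 8722 = (I*√647/18)² + 8722 = -647/324 + 8722 = 2825281/324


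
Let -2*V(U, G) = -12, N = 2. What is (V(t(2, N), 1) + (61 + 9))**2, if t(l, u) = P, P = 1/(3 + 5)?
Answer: 5776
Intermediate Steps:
P = 1/8 ≈ 0.12500
t(l, u) = 1/8
V(U, G) = 6 (V(U, G) = -1/2*(-12) = 6)
(V(t(2, N), 1) + (61 + 9))**2 = (6 + (61 + 9))**2 = (6 + 70)**2 = 76**2 = 5776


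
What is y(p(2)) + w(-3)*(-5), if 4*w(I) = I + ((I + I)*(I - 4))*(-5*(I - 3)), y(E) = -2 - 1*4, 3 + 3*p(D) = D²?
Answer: -6309/4 ≈ -1577.3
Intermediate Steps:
p(D) = -1 + D²/3
y(E) = -6 (y(E) = -2 - 4 = -6)
w(I) = I/4 + I*(-4 + I)*(15 - 5*I)/2 (w(I) = (I + ((I + I)*(I - 4))*(-5*(I - 3)))/4 = (I + ((2*I)*(-4 + I))*(-5*(-3 + I)))/4 = (I + (2*I*(-4 + I))*(15 - 5*I))/4 = (I + 2*I*(-4 + I)*(15 - 5*I))/4 = I/4 + I*(-4 + I)*(15 - 5*I)/2)
y(p(2)) + w(-3)*(-5) = -6 + ((¼)*(-3)*(-119 - 10*(-3)² + 70*(-3)))*(-5) = -6 + ((¼)*(-3)*(-119 - 10*9 - 210))*(-5) = -6 + ((¼)*(-3)*(-119 - 90 - 210))*(-5) = -6 + ((¼)*(-3)*(-419))*(-5) = -6 + (1257/4)*(-5) = -6 - 6285/4 = -6309/4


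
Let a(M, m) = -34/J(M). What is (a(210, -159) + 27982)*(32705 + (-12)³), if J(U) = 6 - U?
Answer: 5200821461/6 ≈ 8.6680e+8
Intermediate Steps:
a(M, m) = -34/(6 - M)
(a(210, -159) + 27982)*(32705 + (-12)³) = (34/(-6 + 210) + 27982)*(32705 + (-12)³) = (34/204 + 27982)*(32705 - 1728) = (34*(1/204) + 27982)*30977 = (⅙ + 27982)*30977 = (167893/6)*30977 = 5200821461/6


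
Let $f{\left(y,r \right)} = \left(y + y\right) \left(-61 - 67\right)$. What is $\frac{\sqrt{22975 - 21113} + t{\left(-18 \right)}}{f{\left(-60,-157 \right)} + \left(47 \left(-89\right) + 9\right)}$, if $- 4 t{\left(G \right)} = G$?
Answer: $\frac{9}{22372} + \frac{\sqrt{38}}{1598} \approx 0.0042599$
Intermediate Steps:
$t{\left(G \right)} = - \frac{G}{4}$
$f{\left(y,r \right)} = - 256 y$ ($f{\left(y,r \right)} = 2 y \left(-128\right) = - 256 y$)
$\frac{\sqrt{22975 - 21113} + t{\left(-18 \right)}}{f{\left(-60,-157 \right)} + \left(47 \left(-89\right) + 9\right)} = \frac{\sqrt{22975 - 21113} - - \frac{9}{2}}{\left(-256\right) \left(-60\right) + \left(47 \left(-89\right) + 9\right)} = \frac{\sqrt{1862} + \frac{9}{2}}{15360 + \left(-4183 + 9\right)} = \frac{7 \sqrt{38} + \frac{9}{2}}{15360 - 4174} = \frac{\frac{9}{2} + 7 \sqrt{38}}{11186} = \left(\frac{9}{2} + 7 \sqrt{38}\right) \frac{1}{11186} = \frac{9}{22372} + \frac{\sqrt{38}}{1598}$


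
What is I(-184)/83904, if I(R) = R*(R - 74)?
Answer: 43/76 ≈ 0.56579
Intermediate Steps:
I(R) = R*(-74 + R)
I(-184)/83904 = -184*(-74 - 184)/83904 = -184*(-258)*(1/83904) = 47472*(1/83904) = 43/76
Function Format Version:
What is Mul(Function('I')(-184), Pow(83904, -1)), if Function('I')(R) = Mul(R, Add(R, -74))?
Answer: Rational(43, 76) ≈ 0.56579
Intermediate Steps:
Function('I')(R) = Mul(R, Add(-74, R))
Mul(Function('I')(-184), Pow(83904, -1)) = Mul(Mul(-184, Add(-74, -184)), Pow(83904, -1)) = Mul(Mul(-184, -258), Rational(1, 83904)) = Mul(47472, Rational(1, 83904)) = Rational(43, 76)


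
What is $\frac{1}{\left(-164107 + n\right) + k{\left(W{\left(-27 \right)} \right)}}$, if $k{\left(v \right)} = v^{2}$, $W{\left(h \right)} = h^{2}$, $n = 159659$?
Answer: $\frac{1}{526993} \approx 1.8976 \cdot 10^{-6}$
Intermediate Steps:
$\frac{1}{\left(-164107 + n\right) + k{\left(W{\left(-27 \right)} \right)}} = \frac{1}{\left(-164107 + 159659\right) + \left(\left(-27\right)^{2}\right)^{2}} = \frac{1}{-4448 + 729^{2}} = \frac{1}{-4448 + 531441} = \frac{1}{526993}$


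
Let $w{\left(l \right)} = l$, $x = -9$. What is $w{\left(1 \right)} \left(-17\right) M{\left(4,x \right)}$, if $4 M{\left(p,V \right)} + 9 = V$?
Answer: $\frac{153}{2} \approx 76.5$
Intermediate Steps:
$M{\left(p,V \right)} = - \frac{9}{4} + \frac{V}{4}$
$w{\left(1 \right)} \left(-17\right) M{\left(4,x \right)} = 1 \left(-17\right) \left(- \frac{9}{4} + \frac{1}{4} \left(-9\right)\right) = - 17 \left(- \frac{9}{4} - \frac{9}{4}\right) = \left(-17\right) \left(- \frac{9}{2}\right) = \frac{153}{2}$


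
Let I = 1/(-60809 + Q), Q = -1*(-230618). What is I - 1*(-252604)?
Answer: 42894432637/169809 ≈ 2.5260e+5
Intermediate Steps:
Q = 230618
I = 1/169809 (I = 1/(-60809 + 230618) = 1/169809 ≈ 5.8890e-6)
I - 1*(-252604) = 1/169809 - 1*(-252604) = 1/169809 + 252604 = 42894432637/169809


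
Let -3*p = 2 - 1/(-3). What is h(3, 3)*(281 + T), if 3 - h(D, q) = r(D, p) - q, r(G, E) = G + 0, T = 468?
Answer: 2247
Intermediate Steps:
p = -7/9 (p = -(2 - 1/(-3))/3 = -(2 - 1*(-1/3))/3 = -(2 + 1/3)/3 = -1/3*7/3 = -7/9 ≈ -0.77778)
r(G, E) = G
h(D, q) = 3 + q - D (h(D, q) = 3 - (D - q) = 3 + (q - D) = 3 + q - D)
h(3, 3)*(281 + T) = (3 + 3 - 1*3)*(281 + 468) = (3 + 3 - 3)*749 = 3*749 = 2247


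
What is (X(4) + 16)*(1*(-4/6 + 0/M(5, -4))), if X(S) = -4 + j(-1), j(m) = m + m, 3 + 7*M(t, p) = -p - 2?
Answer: -20/3 ≈ -6.6667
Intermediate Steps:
M(t, p) = -5/7 - p/7 (M(t, p) = -3/7 + (-p - 2)/7 = -3/7 + (-2 - p)/7 = -3/7 + (-2/7 - p/7) = -5/7 - p/7)
j(m) = 2*m
X(S) = -6 (X(S) = -4 + 2*(-1) = -4 - 2 = -6)
(X(4) + 16)*(1*(-4/6 + 0/M(5, -4))) = (-6 + 16)*(1*(-4/6 + 0/(-5/7 - ⅐*(-4)))) = 10*(1*(-4*⅙ + 0/(-5/7 + 4/7))) = 10*(1*(-⅔ + 0/(-⅐))) = 10*(1*(-⅔ + 0*(-7))) = 10*(1*(-⅔ + 0)) = 10*(1*(-⅔)) = 10*(-⅔) = -20/3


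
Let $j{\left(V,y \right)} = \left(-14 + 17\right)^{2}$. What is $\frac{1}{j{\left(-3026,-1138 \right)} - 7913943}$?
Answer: $- \frac{1}{7913934} \approx -1.2636 \cdot 10^{-7}$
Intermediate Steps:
$j{\left(V,y \right)} = 9$ ($j{\left(V,y \right)} = 3^{2} = 9$)
$\frac{1}{j{\left(-3026,-1138 \right)} - 7913943} = \frac{1}{9 - 7913943} = \frac{1}{-7913934} = - \frac{1}{7913934}$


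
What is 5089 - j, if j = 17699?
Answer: -12610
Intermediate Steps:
5089 - j = 5089 - 1*17699 = 5089 - 17699 = -12610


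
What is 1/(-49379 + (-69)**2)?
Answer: -1/44618 ≈ -2.2412e-5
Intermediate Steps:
1/(-49379 + (-69)**2) = 1/(-49379 + 4761) = 1/(-44618) = -1/44618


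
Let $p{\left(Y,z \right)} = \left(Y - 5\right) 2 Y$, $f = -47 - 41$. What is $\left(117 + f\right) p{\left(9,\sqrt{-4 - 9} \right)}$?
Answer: $2088$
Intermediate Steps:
$f = -88$
$p{\left(Y,z \right)} = 2 Y \left(-5 + Y\right)$ ($p{\left(Y,z \right)} = \left(-5 + Y\right) 2 Y = 2 Y \left(-5 + Y\right)$)
$\left(117 + f\right) p{\left(9,\sqrt{-4 - 9} \right)} = \left(117 - 88\right) 2 \cdot 9 \left(-5 + 9\right) = 29 \cdot 2 \cdot 9 \cdot 4 = 29 \cdot 72 = 2088$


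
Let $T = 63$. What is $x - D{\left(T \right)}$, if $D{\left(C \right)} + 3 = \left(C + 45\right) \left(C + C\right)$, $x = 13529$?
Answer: $-76$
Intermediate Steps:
$D{\left(C \right)} = -3 + 2 C \left(45 + C\right)$ ($D{\left(C \right)} = -3 + \left(C + 45\right) \left(C + C\right) = -3 + \left(45 + C\right) 2 C = -3 + 2 C \left(45 + C\right)$)
$x - D{\left(T \right)} = 13529 - \left(-3 + 2 \cdot 63^{2} + 90 \cdot 63\right) = 13529 - \left(-3 + 2 \cdot 3969 + 5670\right) = 13529 - \left(-3 + 7938 + 5670\right) = 13529 - 13605 = -76$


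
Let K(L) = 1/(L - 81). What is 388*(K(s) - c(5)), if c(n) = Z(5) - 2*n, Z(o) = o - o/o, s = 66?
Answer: 34532/15 ≈ 2302.1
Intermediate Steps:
Z(o) = -1 + o (Z(o) = o - 1*1 = o - 1 = -1 + o)
K(L) = 1/(-81 + L)
c(n) = 4 - 2*n (c(n) = (-1 + 5) - 2*n = 4 - 2*n)
388*(K(s) - c(5)) = 388*(1/(-81 + 66) - (4 - 2*5)) = 388*(1/(-15) - (4 - 10)) = 388*(-1/15 - 1*(-6)) = 388*(-1/15 + 6) = 388*(89/15) = 34532/15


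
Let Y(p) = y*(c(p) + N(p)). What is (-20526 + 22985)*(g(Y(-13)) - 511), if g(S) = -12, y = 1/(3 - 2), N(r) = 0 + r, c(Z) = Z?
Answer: -1286057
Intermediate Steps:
N(r) = r
y = 1 (y = 1/1 = 1)
Y(p) = 2*p (Y(p) = 1*(p + p) = 1*(2*p) = 2*p)
(-20526 + 22985)*(g(Y(-13)) - 511) = (-20526 + 22985)*(-12 - 511) = 2459*(-523) = -1286057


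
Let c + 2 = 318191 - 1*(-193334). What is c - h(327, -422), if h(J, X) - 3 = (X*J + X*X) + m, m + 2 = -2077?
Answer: 473509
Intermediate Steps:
m = -2079 (m = -2 - 2077 = -2079)
h(J, X) = -2076 + X² + J*X (h(J, X) = 3 + ((X*J + X*X) - 2079) = 3 + ((J*X + X²) - 2079) = 3 + ((X² + J*X) - 2079) = 3 + (-2079 + X² + J*X) = -2076 + X² + J*X)
c = 511523 (c = -2 + (318191 - 1*(-193334)) = -2 + (318191 + 193334) = -2 + 511525 = 511523)
c - h(327, -422) = 511523 - (-2076 + (-422)² + 327*(-422)) = 511523 - (-2076 + 178084 - 137994) = 511523 - 1*38014 = 511523 - 38014 = 473509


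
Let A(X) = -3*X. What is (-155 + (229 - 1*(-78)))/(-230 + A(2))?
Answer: -38/59 ≈ -0.64407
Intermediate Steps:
(-155 + (229 - 1*(-78)))/(-230 + A(2)) = (-155 + (229 - 1*(-78)))/(-230 - 3*2) = (-155 + (229 + 78))/(-230 - 6) = (-155 + 307)/(-236) = 152*(-1/236) = -38/59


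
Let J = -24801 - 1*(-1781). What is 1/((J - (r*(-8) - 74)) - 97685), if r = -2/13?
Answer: -13/1568219 ≈ -8.2897e-6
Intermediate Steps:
r = -2/13 (r = -2*1/13 = -2/13 ≈ -0.15385)
J = -23020 (J = -24801 + 1781 = -23020)
1/((J - (r*(-8) - 74)) - 97685) = 1/((-23020 - (-2/13*(-8) - 74)) - 97685) = 1/((-23020 - (16/13 - 74)) - 97685) = 1/((-23020 - 1*(-946/13)) - 97685) = 1/((-23020 + 946/13) - 97685) = 1/(-298314/13 - 97685) = 1/(-1568219/13) = -13/1568219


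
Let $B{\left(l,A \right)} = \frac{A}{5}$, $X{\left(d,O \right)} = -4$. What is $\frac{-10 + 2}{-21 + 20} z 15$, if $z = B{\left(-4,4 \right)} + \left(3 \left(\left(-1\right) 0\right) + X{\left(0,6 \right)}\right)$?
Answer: $-384$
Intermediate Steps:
$B{\left(l,A \right)} = \frac{A}{5}$ ($B{\left(l,A \right)} = A \frac{1}{5} = \frac{A}{5}$)
$z = - \frac{16}{5}$ ($z = \frac{1}{5} \cdot 4 - \left(4 - 3 \left(\left(-1\right) 0\right)\right) = \frac{4}{5} + \left(3 \cdot 0 - 4\right) = \frac{4}{5} + \left(0 - 4\right) = \frac{4}{5} - 4 = - \frac{16}{5} \approx -3.2$)
$\frac{-10 + 2}{-21 + 20} z 15 = \frac{-10 + 2}{-21 + 20} \left(- \frac{16}{5}\right) 15 = - \frac{8}{-1} \left(- \frac{16}{5}\right) 15 = \left(-8\right) \left(-1\right) \left(- \frac{16}{5}\right) 15 = 8 \left(- \frac{16}{5}\right) 15 = \left(- \frac{128}{5}\right) 15 = -384$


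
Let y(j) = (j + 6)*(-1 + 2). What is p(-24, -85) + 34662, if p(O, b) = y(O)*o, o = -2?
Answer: 34698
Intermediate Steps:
y(j) = 6 + j (y(j) = (6 + j)*1 = 6 + j)
p(O, b) = -12 - 2*O (p(O, b) = (6 + O)*(-2) = -12 - 2*O)
p(-24, -85) + 34662 = (-12 - 2*(-24)) + 34662 = (-12 + 48) + 34662 = 36 + 34662 = 34698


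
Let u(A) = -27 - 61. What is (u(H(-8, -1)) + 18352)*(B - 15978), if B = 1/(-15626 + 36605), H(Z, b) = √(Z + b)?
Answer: -2040712582568/6993 ≈ -2.9182e+8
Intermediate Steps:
u(A) = -88
B = 1/20979 ≈ 4.7667e-5
(u(H(-8, -1)) + 18352)*(B - 15978) = (-88 + 18352)*(1/20979 - 15978) = 18264*(-335202461/20979) = -2040712582568/6993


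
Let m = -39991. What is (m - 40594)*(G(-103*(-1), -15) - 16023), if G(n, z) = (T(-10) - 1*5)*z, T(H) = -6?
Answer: 1277916930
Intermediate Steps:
G(n, z) = -11*z (G(n, z) = (-6 - 1*5)*z = (-6 - 5)*z = -11*z)
(m - 40594)*(G(-103*(-1), -15) - 16023) = (-39991 - 40594)*(-11*(-15) - 16023) = -80585*(165 - 16023) = -80585*(-15858) = 1277916930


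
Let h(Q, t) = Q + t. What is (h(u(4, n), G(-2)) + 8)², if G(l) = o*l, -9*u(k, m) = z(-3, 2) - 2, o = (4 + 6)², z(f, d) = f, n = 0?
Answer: 2968729/81 ≈ 36651.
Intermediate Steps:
o = 100 (o = 10² = 100)
u(k, m) = 5/9 (u(k, m) = -(-3 - 2)/9 = -⅑*(-5) = 5/9)
G(l) = 100*l
(h(u(4, n), G(-2)) + 8)² = ((5/9 + 100*(-2)) + 8)² = ((5/9 - 200) + 8)² = (-1795/9 + 8)² = (-1723/9)² = 2968729/81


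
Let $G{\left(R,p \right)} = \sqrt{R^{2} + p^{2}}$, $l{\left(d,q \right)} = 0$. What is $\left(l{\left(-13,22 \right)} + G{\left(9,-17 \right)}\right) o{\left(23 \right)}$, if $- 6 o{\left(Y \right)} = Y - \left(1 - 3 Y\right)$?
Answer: $- \frac{91 \sqrt{370}}{6} \approx -291.74$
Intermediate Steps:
$o{\left(Y \right)} = \frac{1}{6} - \frac{2 Y}{3}$ ($o{\left(Y \right)} = - \frac{Y - \left(1 - 3 Y\right)}{6} = - \frac{Y + \left(-1 + 3 Y\right)}{6} = - \frac{-1 + 4 Y}{6} = \frac{1}{6} - \frac{2 Y}{3}$)
$\left(l{\left(-13,22 \right)} + G{\left(9,-17 \right)}\right) o{\left(23 \right)} = \left(0 + \sqrt{9^{2} + \left(-17\right)^{2}}\right) \left(\frac{1}{6} - \frac{46}{3}\right) = \left(0 + \sqrt{81 + 289}\right) \left(\frac{1}{6} - \frac{46}{3}\right) = \left(0 + \sqrt{370}\right) \left(- \frac{91}{6}\right) = \sqrt{370} \left(- \frac{91}{6}\right) = - \frac{91 \sqrt{370}}{6}$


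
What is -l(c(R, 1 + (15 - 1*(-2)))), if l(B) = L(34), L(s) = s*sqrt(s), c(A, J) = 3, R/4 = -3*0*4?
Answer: -34*sqrt(34) ≈ -198.25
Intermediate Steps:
R = 0 (R = 4*(-3*0*4) = 4*(0*4) = 4*0 = 0)
L(s) = s**(3/2)
l(B) = 34*sqrt(34) (l(B) = 34**(3/2) = 34*sqrt(34))
-l(c(R, 1 + (15 - 1*(-2)))) = -34*sqrt(34)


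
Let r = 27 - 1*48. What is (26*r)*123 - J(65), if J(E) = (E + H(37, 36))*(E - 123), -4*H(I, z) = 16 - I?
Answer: -126167/2 ≈ -63084.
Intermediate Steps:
H(I, z) = -4 + I/4 (H(I, z) = -(16 - I)/4 = -4 + I/4)
r = -21 (r = 27 - 48 = -21)
J(E) = (-123 + E)*(21/4 + E) (J(E) = (E + (-4 + (¼)*37))*(E - 123) = (E + (-4 + 37/4))*(-123 + E) = (E + 21/4)*(-123 + E) = (21/4 + E)*(-123 + E) = (-123 + E)*(21/4 + E))
(26*r)*123 - J(65) = (26*(-21))*123 - (-2583/4 + 65² - 471/4*65) = -546*123 - (-2583/4 + 4225 - 30615/4) = -67158 - 1*(-8149/2) = -67158 + 8149/2 = -126167/2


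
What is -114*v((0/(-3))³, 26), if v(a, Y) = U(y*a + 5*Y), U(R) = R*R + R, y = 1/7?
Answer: -1941420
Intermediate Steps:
y = ⅐ ≈ 0.14286
U(R) = R + R² (U(R) = R² + R = R + R²)
v(a, Y) = (5*Y + a/7)*(1 + 5*Y + a/7) (v(a, Y) = (a/7 + 5*Y)*(1 + (a/7 + 5*Y)) = (5*Y + a/7)*(1 + (5*Y + a/7)) = (5*Y + a/7)*(1 + 5*Y + a/7))
-114*v((0/(-3))³, 26) = -114*((0/(-3))³ + 35*26)*(7 + (0/(-3))³ + 35*26)/49 = -114*((0*(-⅓))³ + 910)*(7 + (0*(-⅓))³ + 910)/49 = -114*(0³ + 910)*(7 + 0³ + 910)/49 = -114*(0 + 910)*(7 + 0 + 910)/49 = -114*910*917/49 = -114*17030 = -1941420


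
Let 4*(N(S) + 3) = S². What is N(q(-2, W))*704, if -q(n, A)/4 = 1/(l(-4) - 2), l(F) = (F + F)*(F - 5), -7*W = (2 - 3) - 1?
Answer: -2586496/1225 ≈ -2111.4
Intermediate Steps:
W = 2/7 (W = -((2 - 3) - 1)/7 = -(-1 - 1)/7 = -⅐*(-2) = 2/7 ≈ 0.28571)
l(F) = 2*F*(-5 + F) (l(F) = (2*F)*(-5 + F) = 2*F*(-5 + F))
q(n, A) = -2/35 (q(n, A) = -4/(2*(-4)*(-5 - 4) - 2) = -4/(2*(-4)*(-9) - 2) = -4/(72 - 2) = -4/70 = -4*1/70 = -2/35)
N(S) = -3 + S²/4
N(q(-2, W))*704 = (-3 + (-2/35)²/4)*704 = (-3 + (¼)*(4/1225))*704 = (-3 + 1/1225)*704 = -3674/1225*704 = -2586496/1225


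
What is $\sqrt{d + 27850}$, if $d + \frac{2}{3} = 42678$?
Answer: $\frac{7 \sqrt{12954}}{3} \approx 265.57$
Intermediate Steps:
$d = \frac{128032}{3}$ ($d = - \frac{2}{3} + 42678 = \frac{128032}{3} \approx 42677.0$)
$\sqrt{d + 27850} = \sqrt{\frac{128032}{3} + 27850} = \sqrt{\frac{211582}{3}} = \frac{7 \sqrt{12954}}{3}$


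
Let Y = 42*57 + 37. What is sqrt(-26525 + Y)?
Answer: I*sqrt(24094) ≈ 155.22*I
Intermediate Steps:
Y = 2431 (Y = 2394 + 37 = 2431)
sqrt(-26525 + Y) = sqrt(-26525 + 2431) = sqrt(-24094) = I*sqrt(24094)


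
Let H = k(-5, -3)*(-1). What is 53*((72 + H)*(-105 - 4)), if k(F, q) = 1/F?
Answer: -2085497/5 ≈ -4.1710e+5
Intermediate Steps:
H = 1/5 (H = -1/(-5) = -1/5*(-1) = 1/5 ≈ 0.20000)
53*((72 + H)*(-105 - 4)) = 53*((72 + 1/5)*(-105 - 4)) = 53*((361/5)*(-109)) = 53*(-39349/5) = -2085497/5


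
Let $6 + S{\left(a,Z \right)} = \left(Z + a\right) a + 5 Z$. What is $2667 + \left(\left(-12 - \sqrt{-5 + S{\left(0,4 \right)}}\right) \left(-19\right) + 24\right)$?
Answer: $2976$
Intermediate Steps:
$S{\left(a,Z \right)} = -6 + 5 Z + a \left(Z + a\right)$ ($S{\left(a,Z \right)} = -6 + \left(\left(Z + a\right) a + 5 Z\right) = -6 + \left(a \left(Z + a\right) + 5 Z\right) = -6 + \left(5 Z + a \left(Z + a\right)\right) = -6 + 5 Z + a \left(Z + a\right)$)
$2667 + \left(\left(-12 - \sqrt{-5 + S{\left(0,4 \right)}}\right) \left(-19\right) + 24\right) = 2667 + \left(\left(-12 - \sqrt{-5 + \left(-6 + 0^{2} + 5 \cdot 4 + 4 \cdot 0\right)}\right) \left(-19\right) + 24\right) = 2667 + \left(\left(-12 - \sqrt{-5 + \left(-6 + 0 + 20 + 0\right)}\right) \left(-19\right) + 24\right) = 2667 + \left(\left(-12 - \sqrt{-5 + 14}\right) \left(-19\right) + 24\right) = 2667 + \left(\left(-12 - \sqrt{9}\right) \left(-19\right) + 24\right) = 2667 + \left(\left(-12 - 3\right) \left(-19\right) + 24\right) = 2667 + \left(\left(-15\right) \left(-19\right) + 24\right) = 2667 + \left(285 + 24\right) = 2667 + 309 = 2976$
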